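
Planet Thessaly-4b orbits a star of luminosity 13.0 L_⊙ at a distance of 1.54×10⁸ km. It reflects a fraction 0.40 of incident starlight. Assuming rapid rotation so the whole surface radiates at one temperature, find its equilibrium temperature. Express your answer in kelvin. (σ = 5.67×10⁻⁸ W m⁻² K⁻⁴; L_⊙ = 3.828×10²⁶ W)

d = 1.54×10⁸ km = 1.54×10¹¹ m.
L = 13.0 × 3.828×10²⁶ = 4.98×10²⁷ W.
Flux: S = L/(4πd²) = 4.98×10²⁷/(4π×(1.54×10¹¹)²) = 1.67×10⁴ W m⁻².
Energy balance: absorbed = emitted ⇒ πR²·S(1−A) = 4πR²·σT_eq⁴, so T_eq⁴ = S(1−A)/(4σ).
T_eq = [1.67×10⁴ × 0.60 / (4 × 5.67×10⁻⁸)]^(1/4) = (4.42×10¹⁰)^(1/4) = 458 K.

T_eq ≈ 458 K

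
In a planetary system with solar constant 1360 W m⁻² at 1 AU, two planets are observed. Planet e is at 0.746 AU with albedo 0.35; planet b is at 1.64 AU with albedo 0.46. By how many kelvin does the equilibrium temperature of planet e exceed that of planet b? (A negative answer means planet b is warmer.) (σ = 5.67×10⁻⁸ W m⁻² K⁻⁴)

T_eq = [S₀(1−A)/(4σd²)]^(1/4), so T ∝ (1−A)^(1/4) / √d.
T₁ = [1360×0.65/(4×5.67×10⁻⁸×0.746²)]^(1/4) = 289.29 K.
T₂ = [1360×0.54/(4×5.67×10⁻⁸×1.64²)]^(1/4) = 186.27 K.

ΔT ≈ 103.0 K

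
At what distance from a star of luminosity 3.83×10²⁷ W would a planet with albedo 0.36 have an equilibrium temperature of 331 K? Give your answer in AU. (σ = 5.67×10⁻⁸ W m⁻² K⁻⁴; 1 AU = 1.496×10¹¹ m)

From T_eq⁴ = L(1−A)/(16πσd²): d = √[L(1−A)/(16πσT_eq⁴)].
d = √[3.83×10²⁷ × 0.64 / (16π × 5.67×10⁻⁸ × (331)⁴)] = 2.68×10¹¹ m = 1.79 AU.

d ≈ 1.79 AU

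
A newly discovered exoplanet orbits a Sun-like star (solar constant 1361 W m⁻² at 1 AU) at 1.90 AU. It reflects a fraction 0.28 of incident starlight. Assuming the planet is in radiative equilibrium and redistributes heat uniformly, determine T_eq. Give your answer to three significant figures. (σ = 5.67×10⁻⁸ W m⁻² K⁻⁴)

T_eq ≈ 186 K

Flux at 1.90 AU: S = 1361/1.90² = 377 W m⁻².
Energy balance: absorbed = emitted ⇒ πR²·S(1−A) = 4πR²·σT_eq⁴, so T_eq⁴ = S(1−A)/(4σ).
T_eq = [377 × 0.72 / (4 × 5.67×10⁻⁸)]^(1/4) = (1.20×10⁹)^(1/4) = 186 K.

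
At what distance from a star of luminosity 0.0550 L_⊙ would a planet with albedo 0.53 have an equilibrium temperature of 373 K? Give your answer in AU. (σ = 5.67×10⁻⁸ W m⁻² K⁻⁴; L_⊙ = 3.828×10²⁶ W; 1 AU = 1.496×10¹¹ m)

L = 0.0550 × 3.828×10²⁶ = 2.11×10²⁵ W.
From T_eq⁴ = L(1−A)/(16πσd²): d = √[L(1−A)/(16πσT_eq⁴)].
d = √[2.11×10²⁵ × 0.47 / (16π × 5.67×10⁻⁸ × (373)⁴)] = 1.34×10¹⁰ m = 0.0895 AU.

d ≈ 0.0895 AU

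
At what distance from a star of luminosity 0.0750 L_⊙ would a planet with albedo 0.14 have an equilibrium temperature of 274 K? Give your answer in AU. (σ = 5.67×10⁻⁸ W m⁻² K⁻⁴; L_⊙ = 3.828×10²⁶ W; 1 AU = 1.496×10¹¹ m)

L = 0.0750 × 3.828×10²⁶ = 2.87×10²⁵ W.
From T_eq⁴ = L(1−A)/(16πσd²): d = √[L(1−A)/(16πσT_eq⁴)].
d = √[2.87×10²⁵ × 0.86 / (16π × 5.67×10⁻⁸ × (274)⁴)] = 3.92×10¹⁰ m = 0.262 AU.

d ≈ 0.262 AU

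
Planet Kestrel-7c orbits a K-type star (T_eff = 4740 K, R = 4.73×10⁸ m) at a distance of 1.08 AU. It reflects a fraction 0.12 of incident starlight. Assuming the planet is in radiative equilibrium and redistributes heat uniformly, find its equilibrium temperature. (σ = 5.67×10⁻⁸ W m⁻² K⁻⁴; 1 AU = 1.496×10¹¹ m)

T_eq ≈ 176 K

d = 1.08 AU = 1.62×10¹¹ m.
L = 4πR_⋆²σT_⋆⁴ = 4π(4.73×10⁸)² × 5.67×10⁻⁸ × (4740)⁴ = 8.05×10²⁵ W.
S = L/(4πd²) = 245 W m⁻².
Energy balance: absorbed = emitted ⇒ πR²·S(1−A) = 4πR²·σT_eq⁴, so T_eq⁴ = S(1−A)/(4σ).
T_eq = [245 × 0.88 / (4 × 5.67×10⁻⁸)]^(1/4) = (9.52×10⁸)^(1/4) = 176 K.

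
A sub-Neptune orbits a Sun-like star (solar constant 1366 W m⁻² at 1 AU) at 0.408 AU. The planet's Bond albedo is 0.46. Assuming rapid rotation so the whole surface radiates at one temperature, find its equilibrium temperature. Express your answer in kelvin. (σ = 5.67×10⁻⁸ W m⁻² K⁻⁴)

T_eq ≈ 374 K

Flux at 0.408 AU: S = 1366/0.408² = 8210 W m⁻².
Energy balance: absorbed = emitted ⇒ πR²·S(1−A) = 4πR²·σT_eq⁴, so T_eq⁴ = S(1−A)/(4σ).
T_eq = [8210 × 0.54 / (4 × 5.67×10⁻⁸)]^(1/4) = (1.95×10¹⁰)^(1/4) = 374 K.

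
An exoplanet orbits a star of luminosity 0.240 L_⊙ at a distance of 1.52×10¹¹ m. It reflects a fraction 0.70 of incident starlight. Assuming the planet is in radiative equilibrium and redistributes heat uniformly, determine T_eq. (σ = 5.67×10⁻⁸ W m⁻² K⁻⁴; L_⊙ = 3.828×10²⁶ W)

L = 0.240 × 3.828×10²⁶ = 9.19×10²⁵ W.
Flux: S = L/(4πd²) = 9.19×10²⁵/(4π×(1.52×10¹¹)²) = 316 W m⁻².
Energy balance: absorbed = emitted ⇒ πR²·S(1−A) = 4πR²·σT_eq⁴, so T_eq⁴ = S(1−A)/(4σ).
T_eq = [316 × 0.30 / (4 × 5.67×10⁻⁸)]^(1/4) = (4.19×10⁸)^(1/4) = 143 K.

T_eq ≈ 143 K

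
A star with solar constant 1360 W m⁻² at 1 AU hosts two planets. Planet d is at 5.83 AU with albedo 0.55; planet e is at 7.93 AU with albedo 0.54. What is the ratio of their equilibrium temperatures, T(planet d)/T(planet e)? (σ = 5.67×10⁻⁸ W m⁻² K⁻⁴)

T₁/T₂ ≈ 1.160

T_eq = [S₀(1−A)/(4σd²)]^(1/4), so T ∝ (1−A)^(1/4) / √d.
T₁ = [1360×0.45/(4×5.67×10⁻⁸×5.83²)]^(1/4) = 94.39 K.
T₂ = [1360×0.46/(4×5.67×10⁻⁸×7.93²)]^(1/4) = 81.38 K.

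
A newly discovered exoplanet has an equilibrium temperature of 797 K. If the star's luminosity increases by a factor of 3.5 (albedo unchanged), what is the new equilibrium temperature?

T_eq ∝ L^(1/4) · d^(−1/2).
T′ = 797 × 3.5^(1/4) = 1090 K.

T_eq ≈ 1090 K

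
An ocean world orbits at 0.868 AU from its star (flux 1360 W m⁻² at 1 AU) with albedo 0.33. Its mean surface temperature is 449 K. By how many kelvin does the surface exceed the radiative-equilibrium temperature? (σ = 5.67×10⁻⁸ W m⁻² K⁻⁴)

ΔT ≈ 178.8 K

S = 1360/0.868² = 1805 W m⁻².
T_eq = [S(1−A)/(4σ)]^(1/4) = [1805×0.67/(4×5.67×10⁻⁸)]^(1/4) = 270.2 K.
ΔT = T_surf − T_eq = 449 − 270.2.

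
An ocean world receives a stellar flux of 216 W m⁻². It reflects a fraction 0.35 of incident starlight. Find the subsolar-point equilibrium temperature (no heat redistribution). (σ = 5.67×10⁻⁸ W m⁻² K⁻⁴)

At the subsolar point the surface absorbs S(1−A) and emits σT⁴ per unit area — no factor of 4, since only the local patch is in balance.
T = [216 × 0.65 / 5.67×10⁻⁸]^(1/4) = (2.48×10⁹)^(1/4) = 223 K.

T_ss ≈ 223 K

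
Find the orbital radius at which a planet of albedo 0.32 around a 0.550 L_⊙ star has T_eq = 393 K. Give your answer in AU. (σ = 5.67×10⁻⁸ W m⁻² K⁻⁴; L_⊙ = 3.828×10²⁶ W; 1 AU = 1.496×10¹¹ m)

d ≈ 0.307 AU

L = 0.550 × 3.828×10²⁶ = 2.11×10²⁶ W.
From T_eq⁴ = L(1−A)/(16πσd²): d = √[L(1−A)/(16πσT_eq⁴)].
d = √[2.11×10²⁶ × 0.68 / (16π × 5.67×10⁻⁸ × (393)⁴)] = 4.59×10¹⁰ m = 0.307 AU.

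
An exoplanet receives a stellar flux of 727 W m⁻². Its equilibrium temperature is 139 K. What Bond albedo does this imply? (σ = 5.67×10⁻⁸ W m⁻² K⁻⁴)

A ≈ 0.88

From T_eq⁴ = S(1−A)/(4σ): 1−A = 4σT_eq⁴/S.
1−A = 4 × 5.67×10⁻⁸ × (139)⁴ / 727 = 0.116.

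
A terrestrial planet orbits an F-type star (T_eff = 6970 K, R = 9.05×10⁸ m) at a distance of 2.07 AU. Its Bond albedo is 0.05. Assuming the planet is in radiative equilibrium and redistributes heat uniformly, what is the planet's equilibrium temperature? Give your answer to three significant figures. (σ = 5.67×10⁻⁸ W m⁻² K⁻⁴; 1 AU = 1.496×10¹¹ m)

T_eq ≈ 263 K

d = 2.07 AU = 3.10×10¹¹ m.
L = 4πR_⋆²σT_⋆⁴ = 4π(9.05×10⁸)² × 5.67×10⁻⁸ × (6970)⁴ = 1.38×10²⁷ W.
S = L/(4πd²) = 1140 W m⁻².
Energy balance: absorbed = emitted ⇒ πR²·S(1−A) = 4πR²·σT_eq⁴, so T_eq⁴ = S(1−A)/(4σ).
T_eq = [1140 × 0.95 / (4 × 5.67×10⁻⁸)]^(1/4) = (4.79×10⁹)^(1/4) = 263 K.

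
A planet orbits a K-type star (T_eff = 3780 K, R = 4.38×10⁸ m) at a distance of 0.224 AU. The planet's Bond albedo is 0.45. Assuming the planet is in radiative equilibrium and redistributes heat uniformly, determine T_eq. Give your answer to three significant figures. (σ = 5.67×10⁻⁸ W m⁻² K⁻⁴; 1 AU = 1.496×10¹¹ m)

T_eq ≈ 263 K

d = 0.224 AU = 3.35×10¹⁰ m.
L = 4πR_⋆²σT_⋆⁴ = 4π(4.38×10⁸)² × 5.67×10⁻⁸ × (3780)⁴ = 2.79×10²⁵ W.
S = L/(4πd²) = 1980 W m⁻².
Energy balance: absorbed = emitted ⇒ πR²·S(1−A) = 4πR²·σT_eq⁴, so T_eq⁴ = S(1−A)/(4σ).
T_eq = [1980 × 0.55 / (4 × 5.67×10⁻⁸)]^(1/4) = (4.80×10⁹)^(1/4) = 263 K.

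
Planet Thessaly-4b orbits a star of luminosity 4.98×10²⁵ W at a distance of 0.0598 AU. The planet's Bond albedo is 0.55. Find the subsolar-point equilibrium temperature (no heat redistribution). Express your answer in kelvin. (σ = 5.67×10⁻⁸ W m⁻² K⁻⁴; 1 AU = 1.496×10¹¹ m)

T_ss ≈ 792 K

d = 0.0598 AU = 8.95×10⁹ m.
Flux: S = L/(4πd²) = 4.98×10²⁵/(4π×(8.95×10⁹)²) = 4.95×10⁴ W m⁻².
At the subsolar point the surface absorbs S(1−A) and emits σT⁴ per unit area — no factor of 4, since only the local patch is in balance.
T = [4.95×10⁴ × 0.45 / 5.67×10⁻⁸]^(1/4) = (3.93×10¹¹)^(1/4) = 792 K.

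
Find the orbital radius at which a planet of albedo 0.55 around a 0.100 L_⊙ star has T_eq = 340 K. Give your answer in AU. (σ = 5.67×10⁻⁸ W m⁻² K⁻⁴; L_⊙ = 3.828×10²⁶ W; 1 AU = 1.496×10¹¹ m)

L = 0.100 × 3.828×10²⁶ = 3.83×10²⁵ W.
From T_eq⁴ = L(1−A)/(16πσd²): d = √[L(1−A)/(16πσT_eq⁴)].
d = √[3.83×10²⁵ × 0.45 / (16π × 5.67×10⁻⁸ × (340)⁴)] = 2.13×10¹⁰ m = 0.142 AU.

d ≈ 0.142 AU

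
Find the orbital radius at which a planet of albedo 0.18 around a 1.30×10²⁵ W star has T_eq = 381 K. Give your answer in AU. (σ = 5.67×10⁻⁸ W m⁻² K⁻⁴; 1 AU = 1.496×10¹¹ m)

d ≈ 0.0891 AU

From T_eq⁴ = L(1−A)/(16πσd²): d = √[L(1−A)/(16πσT_eq⁴)].
d = √[1.30×10²⁵ × 0.82 / (16π × 5.67×10⁻⁸ × (381)⁴)] = 1.33×10¹⁰ m = 0.0891 AU.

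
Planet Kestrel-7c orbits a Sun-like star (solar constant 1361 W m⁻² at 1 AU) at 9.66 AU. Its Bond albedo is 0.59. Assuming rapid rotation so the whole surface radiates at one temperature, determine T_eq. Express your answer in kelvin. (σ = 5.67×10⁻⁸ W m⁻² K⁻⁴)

Flux at 9.66 AU: S = 1361/9.66² = 14.6 W m⁻².
Energy balance: absorbed = emitted ⇒ πR²·S(1−A) = 4πR²·σT_eq⁴, so T_eq⁴ = S(1−A)/(4σ).
T_eq = [14.6 × 0.41 / (4 × 5.67×10⁻⁸)]^(1/4) = (2.64×10⁷)^(1/4) = 71.7 K.

T_eq ≈ 71.7 K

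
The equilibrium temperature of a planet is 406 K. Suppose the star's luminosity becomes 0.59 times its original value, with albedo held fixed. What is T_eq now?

T_eq ∝ L^(1/4) · d^(−1/2).
T′ = 406 × 0.59^(1/4) = 356 K.

T_eq ≈ 356 K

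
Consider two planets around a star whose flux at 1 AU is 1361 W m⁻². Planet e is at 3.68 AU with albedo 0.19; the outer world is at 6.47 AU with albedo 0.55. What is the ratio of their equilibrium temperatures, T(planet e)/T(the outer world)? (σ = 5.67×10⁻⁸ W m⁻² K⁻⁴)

T_eq = [S₀(1−A)/(4σd²)]^(1/4), so T ∝ (1−A)^(1/4) / √d.
T₁ = [1361×0.81/(4×5.67×10⁻⁸×3.68²)]^(1/4) = 137.64 K.
T₂ = [1361×0.45/(4×5.67×10⁻⁸×6.47²)]^(1/4) = 89.62 K.

T₁/T₂ ≈ 1.536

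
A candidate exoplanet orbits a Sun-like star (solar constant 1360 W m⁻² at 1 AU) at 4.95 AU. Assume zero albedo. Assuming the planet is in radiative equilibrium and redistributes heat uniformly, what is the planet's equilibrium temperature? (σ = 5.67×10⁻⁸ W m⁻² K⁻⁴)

T_eq ≈ 125 K

Flux at 4.95 AU: S = 1360/4.95² = 55.5 W m⁻².
Energy balance: absorbed = emitted ⇒ πR²·S(1−A) = 4πR²·σT_eq⁴, so T_eq⁴ = S(1−A)/(4σ).
T_eq = [55.5 × 1.00 / (4 × 5.67×10⁻⁸)]^(1/4) = (2.45×10⁸)^(1/4) = 125 K.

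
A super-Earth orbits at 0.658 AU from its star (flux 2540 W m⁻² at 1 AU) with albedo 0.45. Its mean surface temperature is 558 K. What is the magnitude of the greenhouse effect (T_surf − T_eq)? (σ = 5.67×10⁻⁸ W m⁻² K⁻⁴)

S = 2540/0.658² = 5867 W m⁻².
T_eq = [S(1−A)/(4σ)]^(1/4) = [5867×0.55/(4×5.67×10⁻⁸)]^(1/4) = 345.4 K.
ΔT = T_surf − T_eq = 558 − 345.4.

ΔT ≈ 212.6 K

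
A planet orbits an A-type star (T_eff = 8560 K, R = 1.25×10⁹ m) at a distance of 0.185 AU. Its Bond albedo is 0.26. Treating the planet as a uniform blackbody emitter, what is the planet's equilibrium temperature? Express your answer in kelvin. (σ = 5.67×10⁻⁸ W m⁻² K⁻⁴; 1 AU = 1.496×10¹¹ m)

T_eq ≈ 1190 K

d = 0.185 AU = 2.77×10¹⁰ m.
L = 4πR_⋆²σT_⋆⁴ = 4π(1.25×10⁹)² × 5.67×10⁻⁸ × (8560)⁴ = 5.98×10²⁷ W.
S = L/(4πd²) = 6.21×10⁵ W m⁻².
Energy balance: absorbed = emitted ⇒ πR²·S(1−A) = 4πR²·σT_eq⁴, so T_eq⁴ = S(1−A)/(4σ).
T_eq = [6.21×10⁵ × 0.74 / (4 × 5.67×10⁻⁸)]^(1/4) = (2.03×10¹²)^(1/4) = 1190 K.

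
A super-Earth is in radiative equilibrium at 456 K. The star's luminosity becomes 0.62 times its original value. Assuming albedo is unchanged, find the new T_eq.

T_eq ∝ L^(1/4) · d^(−1/2).
T′ = 456 × 0.62^(1/4) = 405 K.

T_eq ≈ 405 K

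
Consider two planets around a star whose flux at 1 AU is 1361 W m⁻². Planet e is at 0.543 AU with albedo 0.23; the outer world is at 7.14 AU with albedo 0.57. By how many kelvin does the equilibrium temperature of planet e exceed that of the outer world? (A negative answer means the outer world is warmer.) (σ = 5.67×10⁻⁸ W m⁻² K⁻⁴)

ΔT ≈ 269.5 K

T_eq = [S₀(1−A)/(4σd²)]^(1/4), so T ∝ (1−A)^(1/4) / √d.
T₁ = [1361×0.77/(4×5.67×10⁻⁸×0.543²)]^(1/4) = 353.82 K.
T₂ = [1361×0.43/(4×5.67×10⁻⁸×7.14²)]^(1/4) = 84.35 K.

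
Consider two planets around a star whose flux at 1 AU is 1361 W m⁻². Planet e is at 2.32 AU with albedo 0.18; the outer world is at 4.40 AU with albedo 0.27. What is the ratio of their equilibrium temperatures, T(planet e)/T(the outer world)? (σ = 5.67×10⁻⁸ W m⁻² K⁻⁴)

T₁/T₂ ≈ 1.418

T_eq = [S₀(1−A)/(4σd²)]^(1/4), so T ∝ (1−A)^(1/4) / √d.
T₁ = [1361×0.82/(4×5.67×10⁻⁸×2.32²)]^(1/4) = 173.89 K.
T₂ = [1361×0.73/(4×5.67×10⁻⁸×4.40²)]^(1/4) = 122.65 K.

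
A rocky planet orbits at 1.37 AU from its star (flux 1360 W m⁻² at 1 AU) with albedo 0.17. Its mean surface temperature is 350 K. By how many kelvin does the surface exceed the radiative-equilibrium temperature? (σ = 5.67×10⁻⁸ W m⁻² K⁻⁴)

ΔT ≈ 123.1 K

S = 1360/1.37² = 724.6 W m⁻².
T_eq = [S(1−A)/(4σ)]^(1/4) = [724.6×0.83/(4×5.67×10⁻⁸)]^(1/4) = 226.9 K.
ΔT = T_surf − T_eq = 350 − 226.9.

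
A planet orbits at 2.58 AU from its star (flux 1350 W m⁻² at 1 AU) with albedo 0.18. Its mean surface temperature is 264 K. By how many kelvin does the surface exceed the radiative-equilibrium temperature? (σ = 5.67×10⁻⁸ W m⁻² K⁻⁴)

ΔT ≈ 99.4 K

S = 1350/2.58² = 202.8 W m⁻².
T_eq = [S(1−A)/(4σ)]^(1/4) = [202.8×0.82/(4×5.67×10⁻⁸)]^(1/4) = 164.6 K.
ΔT = T_surf − T_eq = 264 − 164.6.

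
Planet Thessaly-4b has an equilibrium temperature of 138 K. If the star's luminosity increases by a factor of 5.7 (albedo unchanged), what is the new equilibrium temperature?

T_eq ∝ L^(1/4) · d^(−1/2).
T′ = 138 × 5.7^(1/4) = 213 K.

T_eq ≈ 213 K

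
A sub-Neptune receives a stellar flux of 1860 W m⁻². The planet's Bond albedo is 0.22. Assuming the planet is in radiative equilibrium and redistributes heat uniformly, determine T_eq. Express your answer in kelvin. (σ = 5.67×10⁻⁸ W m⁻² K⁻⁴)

Energy balance: absorbed = emitted ⇒ πR²·S(1−A) = 4πR²·σT_eq⁴, so T_eq⁴ = S(1−A)/(4σ).
T_eq = [1860 × 0.78 / (4 × 5.67×10⁻⁸)]^(1/4) = (6.40×10⁹)^(1/4) = 283 K.

T_eq ≈ 283 K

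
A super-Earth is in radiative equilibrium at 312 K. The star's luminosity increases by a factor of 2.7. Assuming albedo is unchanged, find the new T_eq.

T_eq ∝ L^(1/4) · d^(−1/2).
T′ = 312 × 2.7^(1/4) = 400 K.

T_eq ≈ 400 K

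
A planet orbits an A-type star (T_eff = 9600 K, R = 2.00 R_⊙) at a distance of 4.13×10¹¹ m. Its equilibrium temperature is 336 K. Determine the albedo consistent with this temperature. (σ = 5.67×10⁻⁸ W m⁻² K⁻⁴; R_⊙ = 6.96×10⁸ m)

R_⋆ = 2.00 × 6.96×10⁸ = 1.39×10⁹ m.
L = 4πR_⋆²σT_⋆⁴ = 4π(1.39×10⁹)² × 5.67×10⁻⁸ × (9600)⁴ = 1.17×10²⁸ W.
S = L/(4πd²) = 5470 W m⁻².
From T_eq⁴ = S(1−A)/(4σ): 1−A = 4σT_eq⁴/S.
1−A = 4 × 5.67×10⁻⁸ × (336)⁴ / 5470 = 0.528.

A ≈ 0.47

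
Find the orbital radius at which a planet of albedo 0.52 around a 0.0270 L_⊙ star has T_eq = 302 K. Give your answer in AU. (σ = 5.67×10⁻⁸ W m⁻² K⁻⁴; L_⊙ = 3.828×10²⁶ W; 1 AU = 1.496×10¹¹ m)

L = 0.0270 × 3.828×10²⁶ = 1.03×10²⁵ W.
From T_eq⁴ = L(1−A)/(16πσd²): d = √[L(1−A)/(16πσT_eq⁴)].
d = √[1.03×10²⁵ × 0.48 / (16π × 5.67×10⁻⁸ × (302)⁴)] = 1.45×10¹⁰ m = 0.0967 AU.

d ≈ 0.0967 AU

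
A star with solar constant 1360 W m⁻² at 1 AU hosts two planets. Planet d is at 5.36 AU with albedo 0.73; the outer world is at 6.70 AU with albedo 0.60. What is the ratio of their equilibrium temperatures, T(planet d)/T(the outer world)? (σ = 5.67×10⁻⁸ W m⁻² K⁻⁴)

T_eq = [S₀(1−A)/(4σd²)]^(1/4), so T ∝ (1−A)^(1/4) / √d.
T₁ = [1360×0.27/(4×5.67×10⁻⁸×5.36²)]^(1/4) = 86.64 K.
T₂ = [1360×0.40/(4×5.67×10⁻⁸×6.70²)]^(1/4) = 85.50 K.

T₁/T₂ ≈ 1.013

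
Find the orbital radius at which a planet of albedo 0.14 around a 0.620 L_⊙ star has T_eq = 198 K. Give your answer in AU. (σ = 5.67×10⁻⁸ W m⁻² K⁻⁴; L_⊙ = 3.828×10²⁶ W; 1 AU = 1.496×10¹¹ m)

L = 0.620 × 3.828×10²⁶ = 2.37×10²⁶ W.
From T_eq⁴ = L(1−A)/(16πσd²): d = √[L(1−A)/(16πσT_eq⁴)].
d = √[2.37×10²⁶ × 0.86 / (16π × 5.67×10⁻⁸ × (198)⁴)] = 2.16×10¹¹ m = 1.44 AU.

d ≈ 1.44 AU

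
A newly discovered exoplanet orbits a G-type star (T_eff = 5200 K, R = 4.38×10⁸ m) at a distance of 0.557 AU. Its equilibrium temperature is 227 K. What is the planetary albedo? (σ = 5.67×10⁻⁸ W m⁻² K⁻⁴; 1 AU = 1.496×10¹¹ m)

d = 0.557 AU = 8.33×10¹⁰ m.
L = 4πR_⋆²σT_⋆⁴ = 4π(4.38×10⁸)² × 5.67×10⁻⁸ × (5200)⁴ = 9.99×10²⁵ W.
S = L/(4πd²) = 1150 W m⁻².
From T_eq⁴ = S(1−A)/(4σ): 1−A = 4σT_eq⁴/S.
1−A = 4 × 5.67×10⁻⁸ × (227)⁴ / 1150 = 0.526.

A ≈ 0.47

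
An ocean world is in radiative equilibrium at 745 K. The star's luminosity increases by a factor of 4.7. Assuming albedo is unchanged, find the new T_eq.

T_eq ≈ 1100 K

T_eq ∝ L^(1/4) · d^(−1/2).
T′ = 745 × 4.7^(1/4) = 1100 K.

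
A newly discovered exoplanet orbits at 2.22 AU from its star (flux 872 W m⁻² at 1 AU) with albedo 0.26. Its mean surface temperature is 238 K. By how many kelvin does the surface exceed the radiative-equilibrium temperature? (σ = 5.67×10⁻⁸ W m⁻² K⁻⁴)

ΔT ≈ 83.0 K

S = 872/2.22² = 176.9 W m⁻².
T_eq = [S(1−A)/(4σ)]^(1/4) = [176.9×0.74/(4×5.67×10⁻⁸)]^(1/4) = 155.0 K.
ΔT = T_surf − T_eq = 238 − 155.0.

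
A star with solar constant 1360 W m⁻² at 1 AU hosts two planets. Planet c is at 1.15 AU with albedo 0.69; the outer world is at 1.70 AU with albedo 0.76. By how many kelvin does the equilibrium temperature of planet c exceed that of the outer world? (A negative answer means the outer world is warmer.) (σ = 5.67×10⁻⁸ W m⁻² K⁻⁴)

T_eq = [S₀(1−A)/(4σd²)]^(1/4), so T ∝ (1−A)^(1/4) / √d.
T₁ = [1360×0.31/(4×5.67×10⁻⁸×1.15²)]^(1/4) = 193.63 K.
T₂ = [1360×0.24/(4×5.67×10⁻⁸×1.70²)]^(1/4) = 149.38 K.

ΔT ≈ 44.2 K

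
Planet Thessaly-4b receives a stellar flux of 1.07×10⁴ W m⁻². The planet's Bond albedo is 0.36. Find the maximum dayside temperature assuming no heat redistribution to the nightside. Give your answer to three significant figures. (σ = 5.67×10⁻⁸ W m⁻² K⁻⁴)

With no redistribution each surface element balances locally: S(1−A) = σT⁴.
T = [1.07×10⁴ × 0.64 / 5.67×10⁻⁸]^(1/4) = (1.21×10¹¹)^(1/4) = 590 K.

T_ss ≈ 590 K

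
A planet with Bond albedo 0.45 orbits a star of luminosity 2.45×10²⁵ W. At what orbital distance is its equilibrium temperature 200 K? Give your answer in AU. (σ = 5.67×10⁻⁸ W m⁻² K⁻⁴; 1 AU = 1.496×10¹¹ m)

d ≈ 0.363 AU

From T_eq⁴ = L(1−A)/(16πσd²): d = √[L(1−A)/(16πσT_eq⁴)].
d = √[2.45×10²⁵ × 0.55 / (16π × 5.67×10⁻⁸ × (200)⁴)] = 5.44×10¹⁰ m = 0.363 AU.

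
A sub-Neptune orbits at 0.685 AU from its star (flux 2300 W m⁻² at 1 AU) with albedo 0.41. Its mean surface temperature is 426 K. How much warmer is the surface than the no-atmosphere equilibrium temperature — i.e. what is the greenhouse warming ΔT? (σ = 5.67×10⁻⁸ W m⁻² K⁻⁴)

S = 2300/0.685² = 4902 W m⁻².
T_eq = [S(1−A)/(4σ)]^(1/4) = [4902×0.59/(4×5.67×10⁻⁸)]^(1/4) = 336.0 K.
ΔT = T_surf − T_eq = 426 − 336.0.

ΔT ≈ 90.0 K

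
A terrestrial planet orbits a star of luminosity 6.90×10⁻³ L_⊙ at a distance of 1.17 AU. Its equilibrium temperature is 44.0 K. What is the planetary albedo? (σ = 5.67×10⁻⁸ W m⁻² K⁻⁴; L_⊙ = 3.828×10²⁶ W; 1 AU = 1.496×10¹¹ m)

A ≈ 0.88

d = 1.17 AU = 1.75×10¹¹ m.
L = 6.90×10⁻³ × 3.828×10²⁶ = 2.64×10²⁴ W.
Flux: S = L/(4πd²) = 2.64×10²⁴/(4π×(1.75×10¹¹)²) = 6.86 W m⁻².
From T_eq⁴ = S(1−A)/(4σ): 1−A = 4σT_eq⁴/S.
1−A = 4 × 5.67×10⁻⁸ × (44.0)⁴ / 6.86 = 0.124.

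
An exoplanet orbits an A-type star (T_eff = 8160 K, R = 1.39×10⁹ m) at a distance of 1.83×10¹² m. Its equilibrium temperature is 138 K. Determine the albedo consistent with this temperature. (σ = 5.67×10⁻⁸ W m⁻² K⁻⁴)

A ≈ 0.43

L = 4πR_⋆²σT_⋆⁴ = 4π(1.39×10⁹)² × 5.67×10⁻⁸ × (8160)⁴ = 6.10×10²⁷ W.
S = L/(4πd²) = 145 W m⁻².
From T_eq⁴ = S(1−A)/(4σ): 1−A = 4σT_eq⁴/S.
1−A = 4 × 5.67×10⁻⁸ × (138)⁴ / 145 = 0.567.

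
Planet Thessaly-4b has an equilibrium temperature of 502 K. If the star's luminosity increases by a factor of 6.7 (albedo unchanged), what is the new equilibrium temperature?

T_eq ≈ 808 K

T_eq ∝ L^(1/4) · d^(−1/2).
T′ = 502 × 6.7^(1/4) = 808 K.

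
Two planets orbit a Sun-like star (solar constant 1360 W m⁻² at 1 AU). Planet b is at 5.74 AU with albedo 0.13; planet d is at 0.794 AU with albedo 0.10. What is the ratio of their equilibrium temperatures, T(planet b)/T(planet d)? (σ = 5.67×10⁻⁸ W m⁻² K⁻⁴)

T_eq = [S₀(1−A)/(4σd²)]^(1/4), so T ∝ (1−A)^(1/4) / √d.
T₁ = [1360×0.87/(4×5.67×10⁻⁸×5.74²)]^(1/4) = 112.18 K.
T₂ = [1360×0.90/(4×5.67×10⁻⁸×0.794²)]^(1/4) = 304.18 K.

T₁/T₂ ≈ 0.369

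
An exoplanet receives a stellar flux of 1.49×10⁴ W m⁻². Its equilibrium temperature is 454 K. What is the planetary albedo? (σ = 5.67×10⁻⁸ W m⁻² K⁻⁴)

A ≈ 0.35

From T_eq⁴ = S(1−A)/(4σ): 1−A = 4σT_eq⁴/S.
1−A = 4 × 5.67×10⁻⁸ × (454)⁴ / 1.49×10⁴ = 0.647.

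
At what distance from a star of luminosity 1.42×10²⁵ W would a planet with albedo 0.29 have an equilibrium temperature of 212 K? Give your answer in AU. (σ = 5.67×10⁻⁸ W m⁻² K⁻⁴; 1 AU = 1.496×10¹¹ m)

From T_eq⁴ = L(1−A)/(16πσd²): d = √[L(1−A)/(16πσT_eq⁴)].
d = √[1.42×10²⁵ × 0.71 / (16π × 5.67×10⁻⁸ × (212)⁴)] = 4.18×10¹⁰ m = 0.280 AU.

d ≈ 0.280 AU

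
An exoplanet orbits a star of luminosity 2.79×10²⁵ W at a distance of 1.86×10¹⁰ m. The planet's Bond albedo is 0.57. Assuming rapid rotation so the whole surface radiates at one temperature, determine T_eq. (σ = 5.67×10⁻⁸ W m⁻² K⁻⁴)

T_eq ≈ 332 K

Flux: S = L/(4πd²) = 2.79×10²⁵/(4π×(1.86×10¹⁰)²) = 6420 W m⁻².
Energy balance: absorbed = emitted ⇒ πR²·S(1−A) = 4πR²·σT_eq⁴, so T_eq⁴ = S(1−A)/(4σ).
T_eq = [6420 × 0.43 / (4 × 5.67×10⁻⁸)]^(1/4) = (1.22×10¹⁰)^(1/4) = 332 K.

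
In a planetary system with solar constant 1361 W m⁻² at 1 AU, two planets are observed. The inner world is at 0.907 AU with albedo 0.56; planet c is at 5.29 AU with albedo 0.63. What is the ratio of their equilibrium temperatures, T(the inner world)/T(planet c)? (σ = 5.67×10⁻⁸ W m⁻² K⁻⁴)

T_eq = [S₀(1−A)/(4σd²)]^(1/4), so T ∝ (1−A)^(1/4) / √d.
T₁ = [1361×0.44/(4×5.67×10⁻⁸×0.907²)]^(1/4) = 238.02 K.
T₂ = [1361×0.37/(4×5.67×10⁻⁸×5.29²)]^(1/4) = 94.38 K.

T₁/T₂ ≈ 2.522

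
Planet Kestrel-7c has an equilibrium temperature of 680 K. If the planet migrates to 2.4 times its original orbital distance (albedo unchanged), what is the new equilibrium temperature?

T_eq ∝ L^(1/4) · d^(−1/2).
T′ = 680 / 2.4^(1/2) = 439 K.

T_eq ≈ 439 K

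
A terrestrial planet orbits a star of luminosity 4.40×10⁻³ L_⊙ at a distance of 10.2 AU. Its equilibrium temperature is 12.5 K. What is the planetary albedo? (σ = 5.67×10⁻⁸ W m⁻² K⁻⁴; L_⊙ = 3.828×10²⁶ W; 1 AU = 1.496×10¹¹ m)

A ≈ 0.90

d = 10.2 AU = 1.53×10¹² m.
L = 4.40×10⁻³ × 3.828×10²⁶ = 1.68×10²⁴ W.
Flux: S = L/(4πd²) = 1.68×10²⁴/(4π×(1.53×10¹²)²) = 0.0576 W m⁻².
From T_eq⁴ = S(1−A)/(4σ): 1−A = 4σT_eq⁴/S.
1−A = 4 × 5.67×10⁻⁸ × (12.5)⁴ / 0.0576 = 0.096.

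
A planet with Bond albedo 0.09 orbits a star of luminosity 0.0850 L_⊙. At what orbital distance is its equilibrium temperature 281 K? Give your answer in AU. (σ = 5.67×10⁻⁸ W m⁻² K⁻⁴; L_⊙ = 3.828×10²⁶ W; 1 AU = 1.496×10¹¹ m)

L = 0.0850 × 3.828×10²⁶ = 3.25×10²⁵ W.
From T_eq⁴ = L(1−A)/(16πσd²): d = √[L(1−A)/(16πσT_eq⁴)].
d = √[3.25×10²⁵ × 0.91 / (16π × 5.67×10⁻⁸ × (281)⁴)] = 4.08×10¹⁰ m = 0.273 AU.

d ≈ 0.273 AU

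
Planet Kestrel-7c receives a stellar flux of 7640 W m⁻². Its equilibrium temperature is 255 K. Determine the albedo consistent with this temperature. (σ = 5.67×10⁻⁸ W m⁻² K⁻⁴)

From T_eq⁴ = S(1−A)/(4σ): 1−A = 4σT_eq⁴/S.
1−A = 4 × 5.67×10⁻⁸ × (255)⁴ / 7640 = 0.126.

A ≈ 0.87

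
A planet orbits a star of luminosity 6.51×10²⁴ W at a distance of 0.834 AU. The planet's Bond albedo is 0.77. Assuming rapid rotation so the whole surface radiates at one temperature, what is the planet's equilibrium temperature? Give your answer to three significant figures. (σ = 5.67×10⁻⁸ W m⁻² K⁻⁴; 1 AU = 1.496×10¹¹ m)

d = 0.834 AU = 1.25×10¹¹ m.
Flux: S = L/(4πd²) = 6.51×10²⁴/(4π×(1.25×10¹¹)²) = 33.3 W m⁻².
Energy balance: absorbed = emitted ⇒ πR²·S(1−A) = 4πR²·σT_eq⁴, so T_eq⁴ = S(1−A)/(4σ).
T_eq = [33.3 × 0.23 / (4 × 5.67×10⁻⁸)]^(1/4) = (3.37×10⁷)^(1/4) = 76.2 K.

T_eq ≈ 76.2 K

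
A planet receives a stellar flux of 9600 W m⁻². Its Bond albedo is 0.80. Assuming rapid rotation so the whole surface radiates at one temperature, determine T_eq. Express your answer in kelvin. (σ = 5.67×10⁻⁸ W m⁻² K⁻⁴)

T_eq ≈ 303 K

Energy balance: absorbed = emitted ⇒ πR²·S(1−A) = 4πR²·σT_eq⁴, so T_eq⁴ = S(1−A)/(4σ).
T_eq = [9600 × 0.20 / (4 × 5.67×10⁻⁸)]^(1/4) = (8.47×10⁹)^(1/4) = 303 K.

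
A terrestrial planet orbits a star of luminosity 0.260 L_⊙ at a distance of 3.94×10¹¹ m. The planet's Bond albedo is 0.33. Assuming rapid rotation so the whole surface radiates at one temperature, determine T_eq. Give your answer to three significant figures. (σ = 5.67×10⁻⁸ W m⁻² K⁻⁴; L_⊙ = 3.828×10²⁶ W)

T_eq ≈ 111 K

L = 0.260 × 3.828×10²⁶ = 9.95×10²⁵ W.
Flux: S = L/(4πd²) = 9.95×10²⁵/(4π×(3.94×10¹¹)²) = 51.0 W m⁻².
Energy balance: absorbed = emitted ⇒ πR²·S(1−A) = 4πR²·σT_eq⁴, so T_eq⁴ = S(1−A)/(4σ).
T_eq = [51.0 × 0.67 / (4 × 5.67×10⁻⁸)]^(1/4) = (1.51×10⁸)^(1/4) = 111 K.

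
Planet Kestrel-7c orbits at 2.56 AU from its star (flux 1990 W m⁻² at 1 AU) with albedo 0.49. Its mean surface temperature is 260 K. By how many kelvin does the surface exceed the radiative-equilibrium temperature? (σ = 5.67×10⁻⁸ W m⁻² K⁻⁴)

ΔT ≈ 98.4 K

S = 1990/2.56² = 303.6 W m⁻².
T_eq = [S(1−A)/(4σ)]^(1/4) = [303.6×0.51/(4×5.67×10⁻⁸)]^(1/4) = 161.6 K.
ΔT = T_surf − T_eq = 260 − 161.6.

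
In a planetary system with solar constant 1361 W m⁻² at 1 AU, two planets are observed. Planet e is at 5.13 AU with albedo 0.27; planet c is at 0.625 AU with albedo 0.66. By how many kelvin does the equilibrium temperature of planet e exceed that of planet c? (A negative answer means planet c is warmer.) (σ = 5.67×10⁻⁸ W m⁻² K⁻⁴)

T_eq = [S₀(1−A)/(4σd²)]^(1/4), so T ∝ (1−A)^(1/4) / √d.
T₁ = [1361×0.73/(4×5.67×10⁻⁸×5.13²)]^(1/4) = 113.59 K.
T₂ = [1361×0.34/(4×5.67×10⁻⁸×0.625²)]^(1/4) = 268.83 K.

ΔT ≈ -155.2 K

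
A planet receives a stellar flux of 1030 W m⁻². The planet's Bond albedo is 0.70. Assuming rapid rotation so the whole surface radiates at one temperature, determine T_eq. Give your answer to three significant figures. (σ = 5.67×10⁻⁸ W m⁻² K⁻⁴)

Energy balance: absorbed = emitted ⇒ πR²·S(1−A) = 4πR²·σT_eq⁴, so T_eq⁴ = S(1−A)/(4σ).
T_eq = [1030 × 0.30 / (4 × 5.67×10⁻⁸)]^(1/4) = (1.36×10⁹)^(1/4) = 192 K.

T_eq ≈ 192 K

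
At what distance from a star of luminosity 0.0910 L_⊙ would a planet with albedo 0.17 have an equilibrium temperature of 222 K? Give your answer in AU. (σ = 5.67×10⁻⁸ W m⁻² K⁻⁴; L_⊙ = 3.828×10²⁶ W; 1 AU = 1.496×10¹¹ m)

d ≈ 0.432 AU

L = 0.0910 × 3.828×10²⁶ = 3.48×10²⁵ W.
From T_eq⁴ = L(1−A)/(16πσd²): d = √[L(1−A)/(16πσT_eq⁴)].
d = √[3.48×10²⁵ × 0.83 / (16π × 5.67×10⁻⁸ × (222)⁴)] = 6.46×10¹⁰ m = 0.432 AU.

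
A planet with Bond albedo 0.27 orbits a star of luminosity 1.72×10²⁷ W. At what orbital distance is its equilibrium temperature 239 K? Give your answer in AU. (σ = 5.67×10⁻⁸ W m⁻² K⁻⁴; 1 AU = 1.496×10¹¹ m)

From T_eq⁴ = L(1−A)/(16πσd²): d = √[L(1−A)/(16πσT_eq⁴)].
d = √[1.72×10²⁷ × 0.73 / (16π × 5.67×10⁻⁸ × (239)⁴)] = 3.67×10¹¹ m = 2.46 AU.

d ≈ 2.46 AU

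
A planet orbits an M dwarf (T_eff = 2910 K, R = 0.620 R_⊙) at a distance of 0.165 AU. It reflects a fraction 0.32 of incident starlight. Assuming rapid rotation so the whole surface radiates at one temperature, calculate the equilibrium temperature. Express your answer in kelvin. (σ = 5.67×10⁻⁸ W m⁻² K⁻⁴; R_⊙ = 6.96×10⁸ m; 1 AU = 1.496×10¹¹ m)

R_⋆ = 0.620 × 6.96×10⁸ = 4.32×10⁸ m.
d = 0.165 AU = 2.47×10¹⁰ m.
L = 4πR_⋆²σT_⋆⁴ = 4π(4.32×10⁸)² × 5.67×10⁻⁸ × (2910)⁴ = 9.51×10²⁴ W.
S = L/(4πd²) = 1240 W m⁻².
Energy balance: absorbed = emitted ⇒ πR²·S(1−A) = 4πR²·σT_eq⁴, so T_eq⁴ = S(1−A)/(4σ).
T_eq = [1240 × 0.68 / (4 × 5.67×10⁻⁸)]^(1/4) = (3.73×10⁹)^(1/4) = 247 K.

T_eq ≈ 247 K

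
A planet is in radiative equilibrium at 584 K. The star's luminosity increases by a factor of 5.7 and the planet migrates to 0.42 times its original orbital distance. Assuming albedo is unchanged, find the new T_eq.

T_eq ∝ L^(1/4) · d^(−1/2).
T′ = 584 × 5.7^(1/4) / 0.42^(1/2) = 1390 K.

T_eq ≈ 1390 K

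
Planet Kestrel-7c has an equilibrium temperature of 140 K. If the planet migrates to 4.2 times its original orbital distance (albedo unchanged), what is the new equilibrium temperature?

T_eq ∝ L^(1/4) · d^(−1/2).
T′ = 140 / 4.2^(1/2) = 68.3 K.

T_eq ≈ 68.3 K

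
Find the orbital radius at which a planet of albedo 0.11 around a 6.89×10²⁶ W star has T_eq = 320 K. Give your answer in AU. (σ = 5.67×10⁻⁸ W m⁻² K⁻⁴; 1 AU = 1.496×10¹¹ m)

d ≈ 0.958 AU

From T_eq⁴ = L(1−A)/(16πσd²): d = √[L(1−A)/(16πσT_eq⁴)].
d = √[6.89×10²⁶ × 0.89 / (16π × 5.67×10⁻⁸ × (320)⁴)] = 1.43×10¹¹ m = 0.958 AU.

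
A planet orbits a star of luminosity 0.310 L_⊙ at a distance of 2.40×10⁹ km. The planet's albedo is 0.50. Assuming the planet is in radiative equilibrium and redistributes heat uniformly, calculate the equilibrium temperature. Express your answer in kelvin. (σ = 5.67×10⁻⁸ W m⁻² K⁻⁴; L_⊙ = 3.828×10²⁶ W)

T_eq ≈ 43.6 K

d = 2.40×10⁹ km = 2.40×10¹² m.
L = 0.310 × 3.828×10²⁶ = 1.19×10²⁶ W.
Flux: S = L/(4πd²) = 1.19×10²⁶/(4π×(2.40×10¹²)²) = 1.64 W m⁻².
Energy balance: absorbed = emitted ⇒ πR²·S(1−A) = 4πR²·σT_eq⁴, so T_eq⁴ = S(1−A)/(4σ).
T_eq = [1.64 × 0.50 / (4 × 5.67×10⁻⁸)]^(1/4) = (3.61×10⁶)^(1/4) = 43.6 K.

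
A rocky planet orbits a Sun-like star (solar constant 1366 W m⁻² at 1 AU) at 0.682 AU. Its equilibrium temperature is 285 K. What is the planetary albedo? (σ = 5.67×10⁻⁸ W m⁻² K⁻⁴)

A ≈ 0.49

Flux at 0.682 AU: S = 1366/0.682² = 2940 W m⁻².
From T_eq⁴ = S(1−A)/(4σ): 1−A = 4σT_eq⁴/S.
1−A = 4 × 5.67×10⁻⁸ × (285)⁴ / 2940 = 0.509.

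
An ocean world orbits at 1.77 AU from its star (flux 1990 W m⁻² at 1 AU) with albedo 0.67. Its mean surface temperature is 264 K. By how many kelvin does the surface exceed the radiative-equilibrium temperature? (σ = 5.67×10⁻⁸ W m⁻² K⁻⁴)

ΔT ≈ 89.6 K

S = 1990/1.77² = 635.2 W m⁻².
T_eq = [S(1−A)/(4σ)]^(1/4) = [635.2×0.33/(4×5.67×10⁻⁸)]^(1/4) = 174.4 K.
ΔT = T_surf − T_eq = 264 − 174.4.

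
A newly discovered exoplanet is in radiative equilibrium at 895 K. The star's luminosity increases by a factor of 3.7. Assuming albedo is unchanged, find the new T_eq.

T_eq ∝ L^(1/4) · d^(−1/2).
T′ = 895 × 3.7^(1/4) = 1240 K.

T_eq ≈ 1240 K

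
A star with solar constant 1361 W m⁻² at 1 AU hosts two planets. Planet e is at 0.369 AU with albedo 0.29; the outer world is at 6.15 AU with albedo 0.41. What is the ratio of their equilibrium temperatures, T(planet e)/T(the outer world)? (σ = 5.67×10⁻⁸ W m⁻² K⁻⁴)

T_eq = [S₀(1−A)/(4σd²)]^(1/4), so T ∝ (1−A)^(1/4) / √d.
T₁ = [1361×0.71/(4×5.67×10⁻⁸×0.369²)]^(1/4) = 420.59 K.
T₂ = [1361×0.59/(4×5.67×10⁻⁸×6.15²)]^(1/4) = 98.36 K.

T₁/T₂ ≈ 4.276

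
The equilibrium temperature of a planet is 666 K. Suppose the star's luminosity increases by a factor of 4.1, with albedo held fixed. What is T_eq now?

T_eq ∝ L^(1/4) · d^(−1/2).
T′ = 666 × 4.1^(1/4) = 948 K.

T_eq ≈ 948 K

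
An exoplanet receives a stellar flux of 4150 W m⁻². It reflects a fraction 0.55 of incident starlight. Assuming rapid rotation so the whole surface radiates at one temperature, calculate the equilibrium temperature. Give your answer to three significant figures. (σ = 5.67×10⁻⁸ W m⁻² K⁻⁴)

T_eq ≈ 301 K

Energy balance: absorbed = emitted ⇒ πR²·S(1−A) = 4πR²·σT_eq⁴, so T_eq⁴ = S(1−A)/(4σ).
T_eq = [4150 × 0.45 / (4 × 5.67×10⁻⁸)]^(1/4) = (8.23×10⁹)^(1/4) = 301 K.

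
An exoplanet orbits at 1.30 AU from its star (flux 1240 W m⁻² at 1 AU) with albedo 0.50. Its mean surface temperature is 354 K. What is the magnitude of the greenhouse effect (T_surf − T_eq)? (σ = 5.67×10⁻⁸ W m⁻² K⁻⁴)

S = 1240/1.30² = 733.7 W m⁻².
T_eq = [S(1−A)/(4σ)]^(1/4) = [733.7×0.50/(4×5.67×10⁻⁸)]^(1/4) = 200.5 K.
ΔT = T_surf − T_eq = 354 − 200.5.

ΔT ≈ 153.5 K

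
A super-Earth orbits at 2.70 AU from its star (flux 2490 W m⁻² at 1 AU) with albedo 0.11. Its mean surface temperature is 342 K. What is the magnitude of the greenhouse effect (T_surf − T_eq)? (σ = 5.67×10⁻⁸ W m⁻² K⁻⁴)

ΔT ≈ 150.7 K

S = 2490/2.70² = 341.6 W m⁻².
T_eq = [S(1−A)/(4σ)]^(1/4) = [341.6×0.89/(4×5.67×10⁻⁸)]^(1/4) = 191.3 K.
ΔT = T_surf − T_eq = 342 − 191.3.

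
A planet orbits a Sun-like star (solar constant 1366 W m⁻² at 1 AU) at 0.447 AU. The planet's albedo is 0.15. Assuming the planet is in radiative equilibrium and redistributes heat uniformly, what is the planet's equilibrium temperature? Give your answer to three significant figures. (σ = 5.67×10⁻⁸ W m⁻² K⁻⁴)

T_eq ≈ 400 K

Flux at 0.447 AU: S = 1366/0.447² = 6840 W m⁻².
Energy balance: absorbed = emitted ⇒ πR²·S(1−A) = 4πR²·σT_eq⁴, so T_eq⁴ = S(1−A)/(4σ).
T_eq = [6840 × 0.85 / (4 × 5.67×10⁻⁸)]^(1/4) = (2.56×10¹⁰)^(1/4) = 400 K.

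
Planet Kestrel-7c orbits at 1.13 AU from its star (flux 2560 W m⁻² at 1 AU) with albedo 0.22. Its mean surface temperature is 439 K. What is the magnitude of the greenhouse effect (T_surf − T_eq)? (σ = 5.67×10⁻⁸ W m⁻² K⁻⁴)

S = 2560/1.13² = 2005 W m⁻².
T_eq = [S(1−A)/(4σ)]^(1/4) = [2005×0.78/(4×5.67×10⁻⁸)]^(1/4) = 288.2 K.
ΔT = T_surf − T_eq = 439 − 288.2.

ΔT ≈ 150.8 K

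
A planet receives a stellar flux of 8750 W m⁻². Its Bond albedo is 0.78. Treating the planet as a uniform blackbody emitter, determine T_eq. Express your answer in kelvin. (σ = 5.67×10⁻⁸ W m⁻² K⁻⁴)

Energy balance: absorbed = emitted ⇒ πR²·S(1−A) = 4πR²·σT_eq⁴, so T_eq⁴ = S(1−A)/(4σ).
T_eq = [8750 × 0.22 / (4 × 5.67×10⁻⁸)]^(1/4) = (8.49×10⁹)^(1/4) = 304 K.

T_eq ≈ 304 K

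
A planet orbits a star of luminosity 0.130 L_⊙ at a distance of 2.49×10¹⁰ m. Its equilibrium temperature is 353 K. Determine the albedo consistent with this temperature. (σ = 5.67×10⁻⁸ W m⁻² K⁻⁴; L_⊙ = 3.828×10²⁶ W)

A ≈ 0.45

L = 0.130 × 3.828×10²⁶ = 4.98×10²⁵ W.
Flux: S = L/(4πd²) = 4.98×10²⁵/(4π×(2.49×10¹⁰)²) = 6390 W m⁻².
From T_eq⁴ = S(1−A)/(4σ): 1−A = 4σT_eq⁴/S.
1−A = 4 × 5.67×10⁻⁸ × (353)⁴ / 6390 = 0.551.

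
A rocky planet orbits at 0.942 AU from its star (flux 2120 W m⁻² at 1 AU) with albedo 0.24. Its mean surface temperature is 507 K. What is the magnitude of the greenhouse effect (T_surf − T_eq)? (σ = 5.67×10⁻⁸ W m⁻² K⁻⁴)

ΔT ≈ 207.9 K

S = 2120/0.942² = 2389 W m⁻².
T_eq = [S(1−A)/(4σ)]^(1/4) = [2389×0.76/(4×5.67×10⁻⁸)]^(1/4) = 299.1 K.
ΔT = T_surf − T_eq = 507 − 299.1.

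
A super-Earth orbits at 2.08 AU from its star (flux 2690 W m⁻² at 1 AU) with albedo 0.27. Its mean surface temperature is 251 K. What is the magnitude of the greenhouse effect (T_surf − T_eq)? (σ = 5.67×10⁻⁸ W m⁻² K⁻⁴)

S = 2690/2.08² = 621.8 W m⁻².
T_eq = [S(1−A)/(4σ)]^(1/4) = [621.8×0.73/(4×5.67×10⁻⁸)]^(1/4) = 211.5 K.
ΔT = T_surf − T_eq = 251 − 211.5.

ΔT ≈ 39.5 K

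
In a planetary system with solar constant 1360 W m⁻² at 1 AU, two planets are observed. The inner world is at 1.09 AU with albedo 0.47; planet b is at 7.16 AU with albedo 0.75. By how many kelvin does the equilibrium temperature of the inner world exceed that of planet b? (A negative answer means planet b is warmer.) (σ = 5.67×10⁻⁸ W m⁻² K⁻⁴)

T_eq = [S₀(1−A)/(4σd²)]^(1/4), so T ∝ (1−A)^(1/4) / √d.
T₁ = [1360×0.53/(4×5.67×10⁻⁸×1.09²)]^(1/4) = 227.42 K.
T₂ = [1360×0.25/(4×5.67×10⁻⁸×7.16²)]^(1/4) = 73.54 K.

ΔT ≈ 153.9 K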